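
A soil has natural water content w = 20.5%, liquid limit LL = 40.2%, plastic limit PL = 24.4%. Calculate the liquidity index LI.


First compute the plasticity index:
PI = LL - PL = 40.2 - 24.4 = 15.8
Then compute the liquidity index:
LI = (w - PL) / PI
LI = (20.5 - 24.4) / 15.8
LI = -0.247


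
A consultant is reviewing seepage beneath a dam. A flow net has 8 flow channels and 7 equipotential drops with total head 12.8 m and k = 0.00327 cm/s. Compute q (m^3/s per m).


Convert k to m/s for unit consistency with H:
k = 0.00327 cm/s = 0.00327 / 100 m/s = 3.27e-05 m/s
Using q = k * H * Nf / Nd
Nf / Nd = 8 / 7 = 1.1429
q = 3.27e-05 * 12.8 * 1.1429
q = 0.0004784 m^3/s per m


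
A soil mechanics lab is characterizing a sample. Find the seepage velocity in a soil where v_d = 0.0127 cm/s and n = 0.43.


Result: 0.02953 cm/s

Derivation:
Using v_s = v_d / n
v_s = 0.0127 / 0.43
v_s = 0.02953 cm/s


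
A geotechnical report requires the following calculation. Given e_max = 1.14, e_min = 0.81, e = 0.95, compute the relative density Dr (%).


Using Dr = (e_max - e) / (e_max - e_min) * 100
e_max - e = 1.14 - 0.95 = 0.19
e_max - e_min = 1.14 - 0.81 = 0.33
Dr = 0.19 / 0.33 * 100
Dr = 57.58 %


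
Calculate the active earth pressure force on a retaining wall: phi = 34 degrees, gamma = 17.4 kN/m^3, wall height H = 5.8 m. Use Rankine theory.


Compute active earth pressure coefficient:
Ka = tan^2(45 - phi/2) = tan^2(28.0) = 0.282715
Compute active force:
Pa = 0.5 * Ka * gamma * H^2
Pa = 0.5 * 0.282715 * 17.4 * 5.8^2
Pa = 82.74 kN/m


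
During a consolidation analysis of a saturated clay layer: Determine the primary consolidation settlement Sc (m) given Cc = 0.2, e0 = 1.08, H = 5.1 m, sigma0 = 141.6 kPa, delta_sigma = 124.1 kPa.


Result: 0.134 m

Derivation:
Using Sc = Cc * H / (1 + e0) * log10((sigma0 + delta_sigma) / sigma0)
Stress ratio = (141.6 + 124.1) / 141.6 = 1.87641
log10(1.87641) = 0.273328
Cc * H / (1 + e0) = 0.2 * 5.1 / (1 + 1.08) = 0.490385
Sc = 0.490385 * 0.273328
Sc = 0.134 m


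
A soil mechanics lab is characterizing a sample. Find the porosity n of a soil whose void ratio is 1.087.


Using the relation n = e / (1 + e)
n = 1.087 / (1 + 1.087)
n = 1.087 / 2.087
n = 0.5208


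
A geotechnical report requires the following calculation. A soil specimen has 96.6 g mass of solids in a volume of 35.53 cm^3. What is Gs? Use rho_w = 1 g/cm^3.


Using Gs = m_s / (V_s * rho_w)
Since rho_w = 1 g/cm^3:
Gs = 96.6 / 35.53
Gs = 2.719


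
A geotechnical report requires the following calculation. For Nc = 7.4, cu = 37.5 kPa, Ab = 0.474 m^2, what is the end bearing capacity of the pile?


Using Qb = Nc * cu * Ab
Qb = 7.4 * 37.5 * 0.474
Qb = 131.53 kN


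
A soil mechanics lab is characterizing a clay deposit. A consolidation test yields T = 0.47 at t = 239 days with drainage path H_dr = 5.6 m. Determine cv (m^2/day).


Using cv = T * H_dr^2 / t
H_dr^2 = 5.6^2 = 31.36
cv = 0.47 * 31.36 / 239
cv = 0.06167 m^2/day


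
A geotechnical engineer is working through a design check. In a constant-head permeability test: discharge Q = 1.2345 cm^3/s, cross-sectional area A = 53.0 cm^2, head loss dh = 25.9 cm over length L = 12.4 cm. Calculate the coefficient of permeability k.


Result: 0.011152 cm/s

Derivation:
Compute hydraulic gradient:
i = dh / L = 25.9 / 12.4 = 2.08871
Then apply Darcy's law:
k = Q / (A * i)
k = 1.2345 / (53.0 * 2.08871)
k = 1.2345 / 110.702
k = 0.011152 cm/s


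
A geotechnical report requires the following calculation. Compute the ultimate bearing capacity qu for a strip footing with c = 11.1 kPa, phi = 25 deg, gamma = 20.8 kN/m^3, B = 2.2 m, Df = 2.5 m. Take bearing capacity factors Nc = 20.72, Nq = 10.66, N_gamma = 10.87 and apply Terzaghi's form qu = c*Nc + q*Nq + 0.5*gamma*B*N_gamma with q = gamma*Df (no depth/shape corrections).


Compute qu = c*Nc + gamma*Df*Nq + 0.5*gamma*B*N_gamma
Term 1: 11.1 * 20.72 = 229.992
Term 2: 20.8 * 2.5 * 10.66 = 554.32
Term 3: 0.5 * 20.8 * 2.2 * 10.87 = 248.7056
qu = 229.992 + 554.32 + 248.7056
qu = 1033.02 kPa


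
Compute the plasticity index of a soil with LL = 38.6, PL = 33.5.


Result: 5.1

Derivation:
Using PI = LL - PL
PI = 38.6 - 33.5
PI = 5.1


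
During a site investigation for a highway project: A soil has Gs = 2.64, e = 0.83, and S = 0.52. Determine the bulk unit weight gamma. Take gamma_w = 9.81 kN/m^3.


Using gamma = gamma_w * (Gs + S*e) / (1 + e)
Numerator: Gs + S*e = 2.64 + 0.52*0.83 = 3.0716
Denominator: 1 + e = 1 + 0.83 = 1.83
gamma = 9.81 * 3.0716 / 1.83
gamma = 16.466 kN/m^3


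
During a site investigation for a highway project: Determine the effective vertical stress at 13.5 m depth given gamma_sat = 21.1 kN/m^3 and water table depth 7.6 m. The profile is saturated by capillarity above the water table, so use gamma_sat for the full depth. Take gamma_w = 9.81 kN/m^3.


Total stress = gamma_sat * depth
sigma = 21.1 * 13.5 = 284.85 kPa
Pore water pressure u = gamma_w * (depth - d_wt)
u = 9.81 * (13.5 - 7.6) = 57.879 kPa
Effective stress = sigma - u
sigma' = 284.85 - 57.879 = 226.97 kPa


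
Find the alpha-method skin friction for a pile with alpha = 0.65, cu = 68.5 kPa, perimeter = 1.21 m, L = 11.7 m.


Using Qs = alpha * cu * perimeter * L
Qs = 0.65 * 68.5 * 1.21 * 11.7
Qs = 630.34 kN


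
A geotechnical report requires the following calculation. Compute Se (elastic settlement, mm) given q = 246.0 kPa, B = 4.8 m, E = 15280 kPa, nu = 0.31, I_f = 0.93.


Result: 64.962 mm

Derivation:
Using Se = q * B * (1 - nu^2) * I_f / E
1 - nu^2 = 1 - 0.31^2 = 0.9039
Se = 246.0 * 4.8 * 0.9039 * 0.93 / 15280
Se = 0.064962 m
Convert to mm: Se = 0.064962 * 1000 = 64.962 mm


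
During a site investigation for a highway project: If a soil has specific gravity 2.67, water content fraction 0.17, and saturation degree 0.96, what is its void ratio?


Using the relation e = Gs * w / S
e = 2.67 * 0.17 / 0.96
e = 0.4728


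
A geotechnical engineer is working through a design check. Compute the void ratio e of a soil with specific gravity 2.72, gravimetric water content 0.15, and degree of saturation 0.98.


Using the relation e = Gs * w / S
e = 2.72 * 0.15 / 0.98
e = 0.4163


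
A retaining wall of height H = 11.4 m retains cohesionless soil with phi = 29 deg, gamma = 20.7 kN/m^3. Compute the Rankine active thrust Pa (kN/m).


Result: 466.71 kN/m

Derivation:
Compute active earth pressure coefficient:
Ka = tan^2(45 - phi/2) = tan^2(30.5) = 0.346974
Compute active force:
Pa = 0.5 * Ka * gamma * H^2
Pa = 0.5 * 0.346974 * 20.7 * 11.4^2
Pa = 466.71 kN/m


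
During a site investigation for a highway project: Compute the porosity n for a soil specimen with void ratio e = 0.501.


Using the relation n = e / (1 + e)
n = 0.501 / (1 + 0.501)
n = 0.501 / 1.501
n = 0.3338


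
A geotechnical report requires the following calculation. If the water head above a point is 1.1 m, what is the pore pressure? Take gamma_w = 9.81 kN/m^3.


Using u = gamma_w * h_w
u = 9.81 * 1.1
u = 10.79 kPa


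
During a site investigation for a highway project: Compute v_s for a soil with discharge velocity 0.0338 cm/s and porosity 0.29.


Using v_s = v_d / n
v_s = 0.0338 / 0.29
v_s = 0.11655 cm/s


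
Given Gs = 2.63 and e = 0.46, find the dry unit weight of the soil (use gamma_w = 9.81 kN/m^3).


Using gamma_d = Gs * gamma_w / (1 + e)
gamma_d = 2.63 * 9.81 / (1 + 0.46)
gamma_d = 2.63 * 9.81 / 1.46
gamma_d = 17.671 kN/m^3


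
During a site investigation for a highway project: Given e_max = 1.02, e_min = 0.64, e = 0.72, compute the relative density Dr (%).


Result: 78.95 %

Derivation:
Using Dr = (e_max - e) / (e_max - e_min) * 100
e_max - e = 1.02 - 0.72 = 0.3
e_max - e_min = 1.02 - 0.64 = 0.38
Dr = 0.3 / 0.38 * 100
Dr = 78.95 %


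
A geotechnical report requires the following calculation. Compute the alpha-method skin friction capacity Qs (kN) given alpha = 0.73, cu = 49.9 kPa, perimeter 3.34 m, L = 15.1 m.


Using Qs = alpha * cu * perimeter * L
Qs = 0.73 * 49.9 * 3.34 * 15.1
Qs = 1837.16 kN


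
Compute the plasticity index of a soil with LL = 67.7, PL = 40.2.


Result: 27.5

Derivation:
Using PI = LL - PL
PI = 67.7 - 40.2
PI = 27.5


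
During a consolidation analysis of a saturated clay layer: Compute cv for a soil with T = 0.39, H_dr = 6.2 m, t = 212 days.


Result: 0.07072 m^2/day

Derivation:
Using cv = T * H_dr^2 / t
H_dr^2 = 6.2^2 = 38.44
cv = 0.39 * 38.44 / 212
cv = 0.07072 m^2/day


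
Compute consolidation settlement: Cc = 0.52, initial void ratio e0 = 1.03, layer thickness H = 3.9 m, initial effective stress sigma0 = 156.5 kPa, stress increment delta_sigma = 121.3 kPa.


Result: 0.249 m

Derivation:
Using Sc = Cc * H / (1 + e0) * log10((sigma0 + delta_sigma) / sigma0)
Stress ratio = (156.5 + 121.3) / 156.5 = 1.77508
log10(1.77508) = 0.249218
Cc * H / (1 + e0) = 0.52 * 3.9 / (1 + 1.03) = 0.999015
Sc = 0.999015 * 0.249218
Sc = 0.249 m


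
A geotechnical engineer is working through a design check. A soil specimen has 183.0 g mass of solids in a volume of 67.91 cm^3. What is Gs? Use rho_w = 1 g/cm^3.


Result: 2.695

Derivation:
Using Gs = m_s / (V_s * rho_w)
Since rho_w = 1 g/cm^3:
Gs = 183.0 / 67.91
Gs = 2.695


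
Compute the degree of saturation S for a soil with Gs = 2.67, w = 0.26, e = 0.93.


Using S = Gs * w / e
S = 2.67 * 0.26 / 0.93
S = 0.7465


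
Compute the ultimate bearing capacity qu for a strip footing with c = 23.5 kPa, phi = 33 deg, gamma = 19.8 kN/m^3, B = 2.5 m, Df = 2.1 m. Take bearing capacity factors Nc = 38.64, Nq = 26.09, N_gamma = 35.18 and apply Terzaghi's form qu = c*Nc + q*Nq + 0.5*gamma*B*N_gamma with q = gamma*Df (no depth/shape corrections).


Result: 2863.57 kPa

Derivation:
Compute qu = c*Nc + gamma*Df*Nq + 0.5*gamma*B*N_gamma
Term 1: 23.5 * 38.64 = 908.04
Term 2: 19.8 * 2.1 * 26.09 = 1084.8222
Term 3: 0.5 * 19.8 * 2.5 * 35.18 = 870.705
qu = 908.04 + 1084.8222 + 870.705
qu = 2863.57 kPa


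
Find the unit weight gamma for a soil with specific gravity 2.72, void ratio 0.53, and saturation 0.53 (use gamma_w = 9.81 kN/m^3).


Using gamma = gamma_w * (Gs + S*e) / (1 + e)
Numerator: Gs + S*e = 2.72 + 0.53*0.53 = 3.0009
Denominator: 1 + e = 1 + 0.53 = 1.53
gamma = 9.81 * 3.0009 / 1.53
gamma = 19.241 kN/m^3


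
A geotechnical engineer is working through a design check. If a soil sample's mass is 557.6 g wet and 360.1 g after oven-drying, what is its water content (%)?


Result: 54.85 %

Derivation:
Using w = (m_wet - m_dry) / m_dry * 100
m_wet - m_dry = 557.6 - 360.1 = 197.5 g
w = 197.5 / 360.1 * 100
w = 54.85 %


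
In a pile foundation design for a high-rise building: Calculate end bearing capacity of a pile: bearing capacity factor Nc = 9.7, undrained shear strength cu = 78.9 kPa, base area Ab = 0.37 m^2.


Using Qb = Nc * cu * Ab
Qb = 9.7 * 78.9 * 0.37
Qb = 283.17 kN


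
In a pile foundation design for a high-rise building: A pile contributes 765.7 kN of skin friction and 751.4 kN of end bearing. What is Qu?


Result: 1517.1 kN

Derivation:
Using Qu = Qf + Qb
Qu = 765.7 + 751.4
Qu = 1517.1 kN


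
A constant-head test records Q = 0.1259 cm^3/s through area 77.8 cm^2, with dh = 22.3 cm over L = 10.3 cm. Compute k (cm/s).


Compute hydraulic gradient:
i = dh / L = 22.3 / 10.3 = 2.16505
Then apply Darcy's law:
k = Q / (A * i)
k = 0.1259 / (77.8 * 2.16505)
k = 0.1259 / 168.441
k = 0.000747 cm/s


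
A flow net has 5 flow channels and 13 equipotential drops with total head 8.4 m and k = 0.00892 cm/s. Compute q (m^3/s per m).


Convert k to m/s for unit consistency with H:
k = 0.00892 cm/s = 0.00892 / 100 m/s = 8.92e-05 m/s
Using q = k * H * Nf / Nd
Nf / Nd = 5 / 13 = 0.3846
q = 8.92e-05 * 8.4 * 0.3846
q = 0.0002882 m^3/s per m


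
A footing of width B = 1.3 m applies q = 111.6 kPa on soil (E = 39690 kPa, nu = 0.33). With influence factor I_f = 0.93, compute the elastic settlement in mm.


Using Se = q * B * (1 - nu^2) * I_f / E
1 - nu^2 = 1 - 0.33^2 = 0.8911
Se = 111.6 * 1.3 * 0.8911 * 0.93 / 39690
Se = 0.003029 m
Convert to mm: Se = 0.003029 * 1000 = 3.029 mm


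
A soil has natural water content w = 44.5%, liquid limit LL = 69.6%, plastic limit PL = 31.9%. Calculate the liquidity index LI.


First compute the plasticity index:
PI = LL - PL = 69.6 - 31.9 = 37.7
Then compute the liquidity index:
LI = (w - PL) / PI
LI = (44.5 - 31.9) / 37.7
LI = 0.334


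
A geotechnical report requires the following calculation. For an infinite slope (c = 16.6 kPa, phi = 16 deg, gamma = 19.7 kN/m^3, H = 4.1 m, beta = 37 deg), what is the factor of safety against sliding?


Result: 0.808

Derivation:
Using Fs = c / (gamma*H*sin(beta)*cos(beta)) + tan(phi)/tan(beta)
Cohesion contribution = 16.6 / (19.7*4.1*sin(37)*cos(37))
Cohesion contribution = 0.427609
Friction contribution = tan(16)/tan(37) = 0.380524
Fs = 0.427609 + 0.380524
Fs = 0.808


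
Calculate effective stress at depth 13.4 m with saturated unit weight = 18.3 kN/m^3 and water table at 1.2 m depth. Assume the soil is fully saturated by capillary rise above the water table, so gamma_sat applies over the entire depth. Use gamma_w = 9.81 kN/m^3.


Result: 125.54 kPa

Derivation:
Total stress = gamma_sat * depth
sigma = 18.3 * 13.4 = 245.22 kPa
Pore water pressure u = gamma_w * (depth - d_wt)
u = 9.81 * (13.4 - 1.2) = 119.682 kPa
Effective stress = sigma - u
sigma' = 245.22 - 119.682 = 125.54 kPa


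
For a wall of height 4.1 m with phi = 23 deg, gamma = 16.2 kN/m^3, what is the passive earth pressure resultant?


Result: 310.8 kN/m

Derivation:
Compute passive earth pressure coefficient:
Kp = tan^2(45 + phi/2) = tan^2(56.5) = 2.282623
Compute passive force:
Pp = 0.5 * Kp * gamma * H^2
Pp = 0.5 * 2.282623 * 16.2 * 4.1^2
Pp = 310.8 kN/m


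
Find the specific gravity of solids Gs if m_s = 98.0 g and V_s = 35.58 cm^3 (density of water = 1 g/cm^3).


Using Gs = m_s / (V_s * rho_w)
Since rho_w = 1 g/cm^3:
Gs = 98.0 / 35.58
Gs = 2.754


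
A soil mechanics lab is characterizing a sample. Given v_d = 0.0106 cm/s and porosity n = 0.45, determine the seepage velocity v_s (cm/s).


Using v_s = v_d / n
v_s = 0.0106 / 0.45
v_s = 0.02356 cm/s


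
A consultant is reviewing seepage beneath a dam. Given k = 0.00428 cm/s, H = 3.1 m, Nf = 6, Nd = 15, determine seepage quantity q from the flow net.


Result: 5.307e-05 m^3/s per m

Derivation:
Convert k to m/s for unit consistency with H:
k = 0.00428 cm/s = 0.00428 / 100 m/s = 4.28e-05 m/s
Using q = k * H * Nf / Nd
Nf / Nd = 6 / 15 = 0.4
q = 4.28e-05 * 3.1 * 0.4
q = 5.307e-05 m^3/s per m


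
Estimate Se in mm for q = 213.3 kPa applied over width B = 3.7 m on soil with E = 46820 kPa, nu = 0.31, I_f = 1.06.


Result: 16.151 mm

Derivation:
Using Se = q * B * (1 - nu^2) * I_f / E
1 - nu^2 = 1 - 0.31^2 = 0.9039
Se = 213.3 * 3.7 * 0.9039 * 1.06 / 46820
Se = 0.016151 m
Convert to mm: Se = 0.016151 * 1000 = 16.151 mm


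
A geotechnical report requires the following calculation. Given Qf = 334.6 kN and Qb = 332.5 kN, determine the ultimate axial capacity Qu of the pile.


Result: 667.1 kN

Derivation:
Using Qu = Qf + Qb
Qu = 334.6 + 332.5
Qu = 667.1 kN


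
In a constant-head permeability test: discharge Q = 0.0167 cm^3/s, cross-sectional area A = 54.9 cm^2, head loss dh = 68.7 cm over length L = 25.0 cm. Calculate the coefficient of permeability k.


Compute hydraulic gradient:
i = dh / L = 68.7 / 25.0 = 2.748
Then apply Darcy's law:
k = Q / (A * i)
k = 0.0167 / (54.9 * 2.748)
k = 0.0167 / 150.865
k = 0.000111 cm/s


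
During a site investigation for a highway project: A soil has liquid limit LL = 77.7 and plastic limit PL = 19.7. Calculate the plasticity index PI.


Result: 58.0

Derivation:
Using PI = LL - PL
PI = 77.7 - 19.7
PI = 58.0


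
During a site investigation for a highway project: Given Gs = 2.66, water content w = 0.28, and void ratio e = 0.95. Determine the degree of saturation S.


Using S = Gs * w / e
S = 2.66 * 0.28 / 0.95
S = 0.784


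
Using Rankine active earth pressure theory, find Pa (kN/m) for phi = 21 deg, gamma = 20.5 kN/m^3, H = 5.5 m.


Compute active earth pressure coefficient:
Ka = tan^2(45 - phi/2) = tan^2(34.5) = 0.472355
Compute active force:
Pa = 0.5 * Ka * gamma * H^2
Pa = 0.5 * 0.472355 * 20.5 * 5.5^2
Pa = 146.46 kN/m


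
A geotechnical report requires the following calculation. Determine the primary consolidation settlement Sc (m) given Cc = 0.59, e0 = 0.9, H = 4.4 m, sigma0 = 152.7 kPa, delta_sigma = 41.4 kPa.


Result: 0.1424 m

Derivation:
Using Sc = Cc * H / (1 + e0) * log10((sigma0 + delta_sigma) / sigma0)
Stress ratio = (152.7 + 41.4) / 152.7 = 1.27112
log10(1.27112) = 0.104186
Cc * H / (1 + e0) = 0.59 * 4.4 / (1 + 0.9) = 1.36632
Sc = 1.36632 * 0.104186
Sc = 0.1424 m


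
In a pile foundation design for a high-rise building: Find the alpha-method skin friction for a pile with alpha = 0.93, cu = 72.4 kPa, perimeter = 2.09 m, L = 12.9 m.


Result: 1815.34 kN

Derivation:
Using Qs = alpha * cu * perimeter * L
Qs = 0.93 * 72.4 * 2.09 * 12.9
Qs = 1815.34 kN


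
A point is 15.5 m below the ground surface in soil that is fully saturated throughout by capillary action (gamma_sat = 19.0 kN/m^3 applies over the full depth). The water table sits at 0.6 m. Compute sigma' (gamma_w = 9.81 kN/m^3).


Total stress = gamma_sat * depth
sigma = 19.0 * 15.5 = 294.5 kPa
Pore water pressure u = gamma_w * (depth - d_wt)
u = 9.81 * (15.5 - 0.6) = 146.169 kPa
Effective stress = sigma - u
sigma' = 294.5 - 146.169 = 148.33 kPa


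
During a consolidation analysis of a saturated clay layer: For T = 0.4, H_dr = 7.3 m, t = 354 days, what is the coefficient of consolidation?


Using cv = T * H_dr^2 / t
H_dr^2 = 7.3^2 = 53.29
cv = 0.4 * 53.29 / 354
cv = 0.06021 m^2/day


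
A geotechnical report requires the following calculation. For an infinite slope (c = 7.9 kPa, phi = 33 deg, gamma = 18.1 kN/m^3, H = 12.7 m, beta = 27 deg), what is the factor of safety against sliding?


Using Fs = c / (gamma*H*sin(beta)*cos(beta)) + tan(phi)/tan(beta)
Cohesion contribution = 7.9 / (18.1*12.7*sin(27)*cos(27))
Cohesion contribution = 0.0849605
Friction contribution = tan(33)/tan(27) = 1.27453
Fs = 0.0849605 + 1.27453
Fs = 1.359


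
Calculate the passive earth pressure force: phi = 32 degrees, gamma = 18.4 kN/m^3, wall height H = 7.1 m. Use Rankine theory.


Result: 1509.39 kN/m

Derivation:
Compute passive earth pressure coefficient:
Kp = tan^2(45 + phi/2) = tan^2(61.0) = 3.254588
Compute passive force:
Pp = 0.5 * Kp * gamma * H^2
Pp = 0.5 * 3.254588 * 18.4 * 7.1^2
Pp = 1509.39 kN/m


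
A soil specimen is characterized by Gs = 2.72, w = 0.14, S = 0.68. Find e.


Result: 0.56

Derivation:
Using the relation e = Gs * w / S
e = 2.72 * 0.14 / 0.68
e = 0.56


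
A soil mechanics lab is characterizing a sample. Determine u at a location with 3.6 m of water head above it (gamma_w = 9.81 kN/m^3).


Using u = gamma_w * h_w
u = 9.81 * 3.6
u = 35.32 kPa


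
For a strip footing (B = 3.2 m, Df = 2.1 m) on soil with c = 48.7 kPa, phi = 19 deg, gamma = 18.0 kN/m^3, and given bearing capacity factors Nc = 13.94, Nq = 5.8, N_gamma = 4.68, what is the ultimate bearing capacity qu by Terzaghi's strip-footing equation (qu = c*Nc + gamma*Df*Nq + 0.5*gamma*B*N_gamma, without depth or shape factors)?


Compute qu = c*Nc + gamma*Df*Nq + 0.5*gamma*B*N_gamma
Term 1: 48.7 * 13.94 = 678.878
Term 2: 18.0 * 2.1 * 5.8 = 219.24
Term 3: 0.5 * 18.0 * 3.2 * 4.68 = 134.784
qu = 678.878 + 219.24 + 134.784
qu = 1032.9 kPa


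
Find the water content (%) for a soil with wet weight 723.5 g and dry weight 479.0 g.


Using w = (m_wet - m_dry) / m_dry * 100
m_wet - m_dry = 723.5 - 479.0 = 244.5 g
w = 244.5 / 479.0 * 100
w = 51.04 %


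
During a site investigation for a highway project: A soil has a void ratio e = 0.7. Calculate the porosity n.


Result: 0.4118

Derivation:
Using the relation n = e / (1 + e)
n = 0.7 / (1 + 0.7)
n = 0.7 / 1.7
n = 0.4118


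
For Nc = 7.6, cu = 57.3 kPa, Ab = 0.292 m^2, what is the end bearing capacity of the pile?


Using Qb = Nc * cu * Ab
Qb = 7.6 * 57.3 * 0.292
Qb = 127.16 kN


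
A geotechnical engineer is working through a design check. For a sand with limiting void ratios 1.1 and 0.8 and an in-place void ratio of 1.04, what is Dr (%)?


Result: 20.0 %

Derivation:
Using Dr = (e_max - e) / (e_max - e_min) * 100
e_max - e = 1.1 - 1.04 = 0.06
e_max - e_min = 1.1 - 0.8 = 0.3
Dr = 0.06 / 0.3 * 100
Dr = 20.0 %


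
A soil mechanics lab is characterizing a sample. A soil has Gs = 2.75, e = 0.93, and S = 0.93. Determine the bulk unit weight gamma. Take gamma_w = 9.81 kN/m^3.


Result: 18.374 kN/m^3

Derivation:
Using gamma = gamma_w * (Gs + S*e) / (1 + e)
Numerator: Gs + S*e = 2.75 + 0.93*0.93 = 3.6149
Denominator: 1 + e = 1 + 0.93 = 1.93
gamma = 9.81 * 3.6149 / 1.93
gamma = 18.374 kN/m^3


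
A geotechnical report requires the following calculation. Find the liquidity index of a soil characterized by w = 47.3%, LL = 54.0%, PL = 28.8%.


First compute the plasticity index:
PI = LL - PL = 54.0 - 28.8 = 25.2
Then compute the liquidity index:
LI = (w - PL) / PI
LI = (47.3 - 28.8) / 25.2
LI = 0.734


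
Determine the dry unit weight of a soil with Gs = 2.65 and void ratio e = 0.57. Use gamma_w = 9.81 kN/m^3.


Result: 16.558 kN/m^3

Derivation:
Using gamma_d = Gs * gamma_w / (1 + e)
gamma_d = 2.65 * 9.81 / (1 + 0.57)
gamma_d = 2.65 * 9.81 / 1.57
gamma_d = 16.558 kN/m^3


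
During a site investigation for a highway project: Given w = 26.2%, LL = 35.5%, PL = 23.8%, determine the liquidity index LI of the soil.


Result: 0.205

Derivation:
First compute the plasticity index:
PI = LL - PL = 35.5 - 23.8 = 11.7
Then compute the liquidity index:
LI = (w - PL) / PI
LI = (26.2 - 23.8) / 11.7
LI = 0.205


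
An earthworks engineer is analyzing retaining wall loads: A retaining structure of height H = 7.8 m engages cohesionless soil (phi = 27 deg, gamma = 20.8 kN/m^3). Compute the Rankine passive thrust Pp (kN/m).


Result: 1684.94 kN/m

Derivation:
Compute passive earth pressure coefficient:
Kp = tan^2(45 + phi/2) = tan^2(58.5) = 2.66294
Compute passive force:
Pp = 0.5 * Kp * gamma * H^2
Pp = 0.5 * 2.66294 * 20.8 * 7.8^2
Pp = 1684.94 kN/m


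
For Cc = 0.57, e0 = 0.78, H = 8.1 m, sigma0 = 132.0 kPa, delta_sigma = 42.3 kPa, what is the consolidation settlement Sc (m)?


Using Sc = Cc * H / (1 + e0) * log10((sigma0 + delta_sigma) / sigma0)
Stress ratio = (132.0 + 42.3) / 132.0 = 1.32045
log10(1.32045) = 0.120723
Cc * H / (1 + e0) = 0.57 * 8.1 / (1 + 0.78) = 2.59382
Sc = 2.59382 * 0.120723
Sc = 0.3131 m


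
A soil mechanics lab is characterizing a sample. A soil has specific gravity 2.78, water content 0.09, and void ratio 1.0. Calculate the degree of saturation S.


Result: 0.2502

Derivation:
Using S = Gs * w / e
S = 2.78 * 0.09 / 1.0
S = 0.2502


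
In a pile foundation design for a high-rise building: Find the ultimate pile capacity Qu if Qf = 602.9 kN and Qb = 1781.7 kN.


Result: 2384.6 kN

Derivation:
Using Qu = Qf + Qb
Qu = 602.9 + 1781.7
Qu = 2384.6 kN


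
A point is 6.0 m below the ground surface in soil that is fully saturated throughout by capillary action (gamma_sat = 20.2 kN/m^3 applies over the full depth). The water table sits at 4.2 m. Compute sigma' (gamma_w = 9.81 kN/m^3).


Total stress = gamma_sat * depth
sigma = 20.2 * 6.0 = 121.2 kPa
Pore water pressure u = gamma_w * (depth - d_wt)
u = 9.81 * (6.0 - 4.2) = 17.658 kPa
Effective stress = sigma - u
sigma' = 121.2 - 17.658 = 103.54 kPa


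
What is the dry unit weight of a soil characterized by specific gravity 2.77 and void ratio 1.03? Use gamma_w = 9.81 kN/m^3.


Using gamma_d = Gs * gamma_w / (1 + e)
gamma_d = 2.77 * 9.81 / (1 + 1.03)
gamma_d = 2.77 * 9.81 / 2.03
gamma_d = 13.386 kN/m^3


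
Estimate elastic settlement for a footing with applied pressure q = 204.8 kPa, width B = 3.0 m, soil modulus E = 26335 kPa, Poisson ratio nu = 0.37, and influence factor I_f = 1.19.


Result: 23.962 mm

Derivation:
Using Se = q * B * (1 - nu^2) * I_f / E
1 - nu^2 = 1 - 0.37^2 = 0.8631
Se = 204.8 * 3.0 * 0.8631 * 1.19 / 26335
Se = 0.023962 m
Convert to mm: Se = 0.023962 * 1000 = 23.962 mm


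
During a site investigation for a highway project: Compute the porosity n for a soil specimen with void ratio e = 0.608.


Result: 0.3781

Derivation:
Using the relation n = e / (1 + e)
n = 0.608 / (1 + 0.608)
n = 0.608 / 1.608
n = 0.3781


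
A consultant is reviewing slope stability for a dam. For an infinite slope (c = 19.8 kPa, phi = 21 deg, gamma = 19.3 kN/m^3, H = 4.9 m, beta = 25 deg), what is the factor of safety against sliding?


Result: 1.37

Derivation:
Using Fs = c / (gamma*H*sin(beta)*cos(beta)) + tan(phi)/tan(beta)
Cohesion contribution = 19.8 / (19.3*4.9*sin(25)*cos(25))
Cohesion contribution = 0.546623
Friction contribution = tan(21)/tan(25) = 0.823199
Fs = 0.546623 + 0.823199
Fs = 1.37


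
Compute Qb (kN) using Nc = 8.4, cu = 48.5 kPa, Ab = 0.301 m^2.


Result: 122.63 kN

Derivation:
Using Qb = Nc * cu * Ab
Qb = 8.4 * 48.5 * 0.301
Qb = 122.63 kN


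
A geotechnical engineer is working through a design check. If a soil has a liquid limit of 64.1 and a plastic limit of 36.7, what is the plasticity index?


Using PI = LL - PL
PI = 64.1 - 36.7
PI = 27.4


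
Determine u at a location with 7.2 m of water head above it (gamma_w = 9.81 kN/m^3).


Using u = gamma_w * h_w
u = 9.81 * 7.2
u = 70.63 kPa


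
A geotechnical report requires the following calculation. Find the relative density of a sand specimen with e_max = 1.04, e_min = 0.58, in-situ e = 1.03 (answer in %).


Using Dr = (e_max - e) / (e_max - e_min) * 100
e_max - e = 1.04 - 1.03 = 0.01
e_max - e_min = 1.04 - 0.58 = 0.46
Dr = 0.01 / 0.46 * 100
Dr = 2.17 %


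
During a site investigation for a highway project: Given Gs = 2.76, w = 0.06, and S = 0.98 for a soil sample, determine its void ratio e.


Result: 0.169

Derivation:
Using the relation e = Gs * w / S
e = 2.76 * 0.06 / 0.98
e = 0.169


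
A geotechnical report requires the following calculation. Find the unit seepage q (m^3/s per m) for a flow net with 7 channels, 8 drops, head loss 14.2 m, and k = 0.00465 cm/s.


Convert k to m/s for unit consistency with H:
k = 0.00465 cm/s = 0.00465 / 100 m/s = 4.65e-05 m/s
Using q = k * H * Nf / Nd
Nf / Nd = 7 / 8 = 0.875
q = 4.65e-05 * 14.2 * 0.875
q = 0.0005778 m^3/s per m


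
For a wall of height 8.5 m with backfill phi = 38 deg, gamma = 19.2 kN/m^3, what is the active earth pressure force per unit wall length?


Compute active earth pressure coefficient:
Ka = tan^2(45 - phi/2) = tan^2(26.0) = 0.237883
Compute active force:
Pa = 0.5 * Ka * gamma * H^2
Pa = 0.5 * 0.237883 * 19.2 * 8.5^2
Pa = 165.0 kN/m


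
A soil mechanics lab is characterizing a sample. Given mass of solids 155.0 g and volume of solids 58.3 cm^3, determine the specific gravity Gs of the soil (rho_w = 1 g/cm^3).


Result: 2.659

Derivation:
Using Gs = m_s / (V_s * rho_w)
Since rho_w = 1 g/cm^3:
Gs = 155.0 / 58.3
Gs = 2.659


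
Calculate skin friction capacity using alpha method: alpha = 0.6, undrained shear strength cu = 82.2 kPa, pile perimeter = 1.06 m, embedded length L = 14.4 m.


Result: 752.82 kN

Derivation:
Using Qs = alpha * cu * perimeter * L
Qs = 0.6 * 82.2 * 1.06 * 14.4
Qs = 752.82 kN


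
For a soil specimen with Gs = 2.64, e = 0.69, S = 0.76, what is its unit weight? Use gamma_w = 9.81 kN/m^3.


Using gamma = gamma_w * (Gs + S*e) / (1 + e)
Numerator: Gs + S*e = 2.64 + 0.76*0.69 = 3.1644
Denominator: 1 + e = 1 + 0.69 = 1.69
gamma = 9.81 * 3.1644 / 1.69
gamma = 18.368 kN/m^3


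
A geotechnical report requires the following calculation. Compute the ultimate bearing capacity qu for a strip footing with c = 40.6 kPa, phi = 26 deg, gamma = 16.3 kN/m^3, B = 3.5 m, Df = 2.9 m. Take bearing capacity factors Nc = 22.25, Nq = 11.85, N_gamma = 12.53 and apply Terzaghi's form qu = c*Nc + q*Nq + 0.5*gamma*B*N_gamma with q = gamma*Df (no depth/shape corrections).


Compute qu = c*Nc + gamma*Df*Nq + 0.5*gamma*B*N_gamma
Term 1: 40.6 * 22.25 = 903.35
Term 2: 16.3 * 2.9 * 11.85 = 560.1495
Term 3: 0.5 * 16.3 * 3.5 * 12.53 = 357.41825
qu = 903.35 + 560.1495 + 357.41825
qu = 1820.92 kPa


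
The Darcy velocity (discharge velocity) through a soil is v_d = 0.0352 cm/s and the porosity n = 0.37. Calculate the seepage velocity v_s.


Using v_s = v_d / n
v_s = 0.0352 / 0.37
v_s = 0.09514 cm/s


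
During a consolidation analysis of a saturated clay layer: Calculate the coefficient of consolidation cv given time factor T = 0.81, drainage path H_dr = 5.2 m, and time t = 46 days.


Result: 0.47614 m^2/day

Derivation:
Using cv = T * H_dr^2 / t
H_dr^2 = 5.2^2 = 27.04
cv = 0.81 * 27.04 / 46
cv = 0.47614 m^2/day


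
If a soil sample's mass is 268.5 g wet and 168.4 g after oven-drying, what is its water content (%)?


Using w = (m_wet - m_dry) / m_dry * 100
m_wet - m_dry = 268.5 - 168.4 = 100.1 g
w = 100.1 / 168.4 * 100
w = 59.44 %


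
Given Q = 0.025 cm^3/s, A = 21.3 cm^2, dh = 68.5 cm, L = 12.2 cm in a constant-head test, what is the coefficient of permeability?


Result: 0.000209 cm/s

Derivation:
Compute hydraulic gradient:
i = dh / L = 68.5 / 12.2 = 5.61475
Then apply Darcy's law:
k = Q / (A * i)
k = 0.025 / (21.3 * 5.61475)
k = 0.025 / 119.594
k = 0.000209 cm/s


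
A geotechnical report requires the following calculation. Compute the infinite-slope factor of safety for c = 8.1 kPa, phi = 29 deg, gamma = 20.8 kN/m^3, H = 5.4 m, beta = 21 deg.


Using Fs = c / (gamma*H*sin(beta)*cos(beta)) + tan(phi)/tan(beta)
Cohesion contribution = 8.1 / (20.8*5.4*sin(21)*cos(21))
Cohesion contribution = 0.21555
Friction contribution = tan(29)/tan(21) = 1.44402
Fs = 0.21555 + 1.44402
Fs = 1.66


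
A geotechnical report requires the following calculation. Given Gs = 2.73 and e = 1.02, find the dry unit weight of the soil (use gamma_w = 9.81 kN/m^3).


Using gamma_d = Gs * gamma_w / (1 + e)
gamma_d = 2.73 * 9.81 / (1 + 1.02)
gamma_d = 2.73 * 9.81 / 2.02
gamma_d = 13.258 kN/m^3


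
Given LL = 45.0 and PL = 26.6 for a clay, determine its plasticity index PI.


Result: 18.4

Derivation:
Using PI = LL - PL
PI = 45.0 - 26.6
PI = 18.4


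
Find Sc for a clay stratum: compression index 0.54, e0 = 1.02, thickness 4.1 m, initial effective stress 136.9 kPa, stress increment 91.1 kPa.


Result: 0.2428 m

Derivation:
Using Sc = Cc * H / (1 + e0) * log10((sigma0 + delta_sigma) / sigma0)
Stress ratio = (136.9 + 91.1) / 136.9 = 1.66545
log10(1.66545) = 0.221531
Cc * H / (1 + e0) = 0.54 * 4.1 / (1 + 1.02) = 1.09604
Sc = 1.09604 * 0.221531
Sc = 0.2428 m


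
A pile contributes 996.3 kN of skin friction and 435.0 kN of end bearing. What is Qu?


Result: 1431.3 kN

Derivation:
Using Qu = Qf + Qb
Qu = 996.3 + 435.0
Qu = 1431.3 kN


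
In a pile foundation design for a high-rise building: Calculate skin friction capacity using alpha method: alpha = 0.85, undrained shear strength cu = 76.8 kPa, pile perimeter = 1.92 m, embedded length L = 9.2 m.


Using Qs = alpha * cu * perimeter * L
Qs = 0.85 * 76.8 * 1.92 * 9.2
Qs = 1153.11 kN


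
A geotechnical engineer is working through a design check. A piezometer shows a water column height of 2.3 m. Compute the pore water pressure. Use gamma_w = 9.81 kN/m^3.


Using u = gamma_w * h_w
u = 9.81 * 2.3
u = 22.56 kPa


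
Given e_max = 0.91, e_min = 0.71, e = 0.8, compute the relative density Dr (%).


Using Dr = (e_max - e) / (e_max - e_min) * 100
e_max - e = 0.91 - 0.8 = 0.11
e_max - e_min = 0.91 - 0.71 = 0.2
Dr = 0.11 / 0.2 * 100
Dr = 55.0 %


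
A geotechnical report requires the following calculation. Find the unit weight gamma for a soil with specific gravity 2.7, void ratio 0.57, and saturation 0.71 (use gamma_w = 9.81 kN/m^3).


Using gamma = gamma_w * (Gs + S*e) / (1 + e)
Numerator: Gs + S*e = 2.7 + 0.71*0.57 = 3.1047
Denominator: 1 + e = 1 + 0.57 = 1.57
gamma = 9.81 * 3.1047 / 1.57
gamma = 19.399 kN/m^3


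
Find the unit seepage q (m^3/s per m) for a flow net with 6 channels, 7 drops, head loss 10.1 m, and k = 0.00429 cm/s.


Result: 0.0003714 m^3/s per m

Derivation:
Convert k to m/s for unit consistency with H:
k = 0.00429 cm/s = 0.00429 / 100 m/s = 4.29e-05 m/s
Using q = k * H * Nf / Nd
Nf / Nd = 6 / 7 = 0.8571
q = 4.29e-05 * 10.1 * 0.8571
q = 0.0003714 m^3/s per m


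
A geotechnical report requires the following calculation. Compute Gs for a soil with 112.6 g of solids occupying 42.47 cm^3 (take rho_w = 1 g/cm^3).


Using Gs = m_s / (V_s * rho_w)
Since rho_w = 1 g/cm^3:
Gs = 112.6 / 42.47
Gs = 2.651


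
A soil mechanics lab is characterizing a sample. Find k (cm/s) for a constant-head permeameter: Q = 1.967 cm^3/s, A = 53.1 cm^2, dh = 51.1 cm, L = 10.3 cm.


Compute hydraulic gradient:
i = dh / L = 51.1 / 10.3 = 4.96117
Then apply Darcy's law:
k = Q / (A * i)
k = 1.967 / (53.1 * 4.96117)
k = 1.967 / 263.438
k = 0.007467 cm/s


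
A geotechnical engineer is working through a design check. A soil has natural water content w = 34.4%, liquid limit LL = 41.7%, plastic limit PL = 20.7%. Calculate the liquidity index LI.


First compute the plasticity index:
PI = LL - PL = 41.7 - 20.7 = 21.0
Then compute the liquidity index:
LI = (w - PL) / PI
LI = (34.4 - 20.7) / 21.0
LI = 0.652


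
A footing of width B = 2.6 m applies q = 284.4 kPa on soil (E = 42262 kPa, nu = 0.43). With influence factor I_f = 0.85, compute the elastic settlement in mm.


Using Se = q * B * (1 - nu^2) * I_f / E
1 - nu^2 = 1 - 0.43^2 = 0.8151
Se = 284.4 * 2.6 * 0.8151 * 0.85 / 42262
Se = 0.012122 m
Convert to mm: Se = 0.012122 * 1000 = 12.122 mm


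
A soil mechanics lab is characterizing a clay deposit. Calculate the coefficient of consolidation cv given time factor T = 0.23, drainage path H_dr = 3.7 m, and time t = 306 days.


Result: 0.01029 m^2/day

Derivation:
Using cv = T * H_dr^2 / t
H_dr^2 = 3.7^2 = 13.69
cv = 0.23 * 13.69 / 306
cv = 0.01029 m^2/day


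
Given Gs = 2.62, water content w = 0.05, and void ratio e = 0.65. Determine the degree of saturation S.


Result: 0.2015

Derivation:
Using S = Gs * w / e
S = 2.62 * 0.05 / 0.65
S = 0.2015


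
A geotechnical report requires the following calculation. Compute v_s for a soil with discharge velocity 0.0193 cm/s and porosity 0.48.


Using v_s = v_d / n
v_s = 0.0193 / 0.48
v_s = 0.04021 cm/s


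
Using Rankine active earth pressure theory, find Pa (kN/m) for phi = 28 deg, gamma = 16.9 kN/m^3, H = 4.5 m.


Compute active earth pressure coefficient:
Ka = tan^2(45 - phi/2) = tan^2(31.0) = 0.361033
Compute active force:
Pa = 0.5 * Ka * gamma * H^2
Pa = 0.5 * 0.361033 * 16.9 * 4.5^2
Pa = 61.78 kN/m


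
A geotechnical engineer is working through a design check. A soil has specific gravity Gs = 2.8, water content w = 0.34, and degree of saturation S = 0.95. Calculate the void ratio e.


Result: 1.0021

Derivation:
Using the relation e = Gs * w / S
e = 2.8 * 0.34 / 0.95
e = 1.0021


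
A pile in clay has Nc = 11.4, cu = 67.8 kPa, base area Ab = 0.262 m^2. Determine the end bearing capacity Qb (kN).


Result: 202.51 kN

Derivation:
Using Qb = Nc * cu * Ab
Qb = 11.4 * 67.8 * 0.262
Qb = 202.51 kN


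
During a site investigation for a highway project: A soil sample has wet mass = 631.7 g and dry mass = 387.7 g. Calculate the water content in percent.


Result: 62.94 %

Derivation:
Using w = (m_wet - m_dry) / m_dry * 100
m_wet - m_dry = 631.7 - 387.7 = 244.0 g
w = 244.0 / 387.7 * 100
w = 62.94 %


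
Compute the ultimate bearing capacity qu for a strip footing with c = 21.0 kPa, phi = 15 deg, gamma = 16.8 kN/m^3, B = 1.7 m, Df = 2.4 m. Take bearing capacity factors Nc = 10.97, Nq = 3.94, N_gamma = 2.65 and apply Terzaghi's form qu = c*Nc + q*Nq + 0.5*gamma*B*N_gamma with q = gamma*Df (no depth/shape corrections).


Compute qu = c*Nc + gamma*Df*Nq + 0.5*gamma*B*N_gamma
Term 1: 21.0 * 10.97 = 230.37
Term 2: 16.8 * 2.4 * 3.94 = 158.8608
Term 3: 0.5 * 16.8 * 1.7 * 2.65 = 37.842
qu = 230.37 + 158.8608 + 37.842
qu = 427.07 kPa


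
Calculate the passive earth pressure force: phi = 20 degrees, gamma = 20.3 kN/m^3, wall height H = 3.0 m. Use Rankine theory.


Result: 186.32 kN/m

Derivation:
Compute passive earth pressure coefficient:
Kp = tan^2(45 + phi/2) = tan^2(55.0) = 2.039607
Compute passive force:
Pp = 0.5 * Kp * gamma * H^2
Pp = 0.5 * 2.039607 * 20.3 * 3.0^2
Pp = 186.32 kN/m


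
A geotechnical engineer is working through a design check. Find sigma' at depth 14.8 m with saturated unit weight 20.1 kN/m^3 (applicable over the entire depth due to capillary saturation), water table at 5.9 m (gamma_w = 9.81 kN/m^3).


Total stress = gamma_sat * depth
sigma = 20.1 * 14.8 = 297.48 kPa
Pore water pressure u = gamma_w * (depth - d_wt)
u = 9.81 * (14.8 - 5.9) = 87.309 kPa
Effective stress = sigma - u
sigma' = 297.48 - 87.309 = 210.17 kPa


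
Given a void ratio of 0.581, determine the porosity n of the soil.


Using the relation n = e / (1 + e)
n = 0.581 / (1 + 0.581)
n = 0.581 / 1.581
n = 0.3675


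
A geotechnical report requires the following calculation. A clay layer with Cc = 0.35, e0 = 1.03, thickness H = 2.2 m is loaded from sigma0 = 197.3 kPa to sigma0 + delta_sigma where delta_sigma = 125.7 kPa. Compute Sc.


Result: 0.0812 m

Derivation:
Using Sc = Cc * H / (1 + e0) * log10((sigma0 + delta_sigma) / sigma0)
Stress ratio = (197.3 + 125.7) / 197.3 = 1.6371
log10(1.6371) = 0.214075
Cc * H / (1 + e0) = 0.35 * 2.2 / (1 + 1.03) = 0.37931
Sc = 0.37931 * 0.214075
Sc = 0.0812 m


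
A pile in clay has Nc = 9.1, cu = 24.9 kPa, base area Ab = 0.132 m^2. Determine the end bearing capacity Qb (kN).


Using Qb = Nc * cu * Ab
Qb = 9.1 * 24.9 * 0.132
Qb = 29.91 kN


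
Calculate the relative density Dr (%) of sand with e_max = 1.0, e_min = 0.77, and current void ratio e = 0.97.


Using Dr = (e_max - e) / (e_max - e_min) * 100
e_max - e = 1.0 - 0.97 = 0.03
e_max - e_min = 1.0 - 0.77 = 0.23
Dr = 0.03 / 0.23 * 100
Dr = 13.04 %


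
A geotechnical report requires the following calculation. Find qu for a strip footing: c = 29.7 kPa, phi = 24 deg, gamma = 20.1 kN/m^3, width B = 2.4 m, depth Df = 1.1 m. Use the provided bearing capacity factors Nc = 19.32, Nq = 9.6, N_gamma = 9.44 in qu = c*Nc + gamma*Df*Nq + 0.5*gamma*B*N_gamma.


Result: 1013.75 kPa

Derivation:
Compute qu = c*Nc + gamma*Df*Nq + 0.5*gamma*B*N_gamma
Term 1: 29.7 * 19.32 = 573.804
Term 2: 20.1 * 1.1 * 9.6 = 212.256
Term 3: 0.5 * 20.1 * 2.4 * 9.44 = 227.6928
qu = 573.804 + 212.256 + 227.6928
qu = 1013.75 kPa


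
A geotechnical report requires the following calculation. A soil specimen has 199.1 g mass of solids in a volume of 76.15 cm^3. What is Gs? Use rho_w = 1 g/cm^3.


Result: 2.615

Derivation:
Using Gs = m_s / (V_s * rho_w)
Since rho_w = 1 g/cm^3:
Gs = 199.1 / 76.15
Gs = 2.615


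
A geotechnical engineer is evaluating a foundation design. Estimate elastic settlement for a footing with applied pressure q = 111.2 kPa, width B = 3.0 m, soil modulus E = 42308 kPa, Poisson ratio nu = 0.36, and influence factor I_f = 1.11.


Using Se = q * B * (1 - nu^2) * I_f / E
1 - nu^2 = 1 - 0.36^2 = 0.8704
Se = 111.2 * 3.0 * 0.8704 * 1.11 / 42308
Se = 0.007618 m
Convert to mm: Se = 0.007618 * 1000 = 7.618 mm


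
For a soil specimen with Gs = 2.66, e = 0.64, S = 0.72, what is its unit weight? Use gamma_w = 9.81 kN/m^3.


Result: 18.668 kN/m^3

Derivation:
Using gamma = gamma_w * (Gs + S*e) / (1 + e)
Numerator: Gs + S*e = 2.66 + 0.72*0.64 = 3.1208
Denominator: 1 + e = 1 + 0.64 = 1.64
gamma = 9.81 * 3.1208 / 1.64
gamma = 18.668 kN/m^3


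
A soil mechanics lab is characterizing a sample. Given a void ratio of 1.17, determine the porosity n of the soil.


Result: 0.5392

Derivation:
Using the relation n = e / (1 + e)
n = 1.17 / (1 + 1.17)
n = 1.17 / 2.17
n = 0.5392
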